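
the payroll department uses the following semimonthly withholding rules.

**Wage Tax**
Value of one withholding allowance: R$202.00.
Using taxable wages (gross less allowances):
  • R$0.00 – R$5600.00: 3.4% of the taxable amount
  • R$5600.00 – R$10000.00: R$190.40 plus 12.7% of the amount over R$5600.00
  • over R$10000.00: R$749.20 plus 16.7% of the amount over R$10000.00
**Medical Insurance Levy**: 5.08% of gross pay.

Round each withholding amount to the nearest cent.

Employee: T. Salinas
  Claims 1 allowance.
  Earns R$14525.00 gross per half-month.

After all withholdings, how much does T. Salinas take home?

Wage Tax: taxable = R$14525.00 − 1×R$202.00 = R$14323.00
  R$749.20 + 16.7% × (R$14323.00 − R$10000.00) = R$749.20 + 16.7% × R$4323.00 = R$1471.14
Medical Insurance Levy: 5.08% × R$14525.00 = R$737.87
Total withheld: R$1471.14 + R$737.87 = R$2209.01
Net pay: R$14525.00 − R$2209.01 = R$12315.99

R$12315.99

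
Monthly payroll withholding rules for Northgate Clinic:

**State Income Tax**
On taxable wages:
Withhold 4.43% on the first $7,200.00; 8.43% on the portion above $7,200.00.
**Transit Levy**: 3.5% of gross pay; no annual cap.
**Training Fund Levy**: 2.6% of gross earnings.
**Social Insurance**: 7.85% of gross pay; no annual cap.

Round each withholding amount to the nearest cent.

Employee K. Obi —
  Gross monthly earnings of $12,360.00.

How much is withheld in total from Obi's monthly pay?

$2,478.17

State Income Tax: taxable = $12,360.00
  $318.96 + 8.43% × ($12,360.00 − $7,200.00) = $318.96 + 8.43% × $5,160.00 = $753.95
Transit Levy: 3.5% × $12,360.00 = $432.60
Training Fund Levy: 2.6% × $12,360.00 = $321.36
Social Insurance: 7.85% × $12,360.00 = $970.26
Total: $753.95 + $432.60 + $321.36 + $970.26 = $2,478.17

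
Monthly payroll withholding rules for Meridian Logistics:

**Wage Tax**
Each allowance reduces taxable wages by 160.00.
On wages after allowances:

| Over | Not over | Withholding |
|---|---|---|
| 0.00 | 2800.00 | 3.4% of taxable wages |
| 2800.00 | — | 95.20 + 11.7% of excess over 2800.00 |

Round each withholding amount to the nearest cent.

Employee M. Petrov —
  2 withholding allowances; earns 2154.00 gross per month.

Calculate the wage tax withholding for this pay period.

62.36

Wage Tax: taxable = 2154.00 − 2×160.00 = 1834.00
  3.4% × 1834.00 = 62.36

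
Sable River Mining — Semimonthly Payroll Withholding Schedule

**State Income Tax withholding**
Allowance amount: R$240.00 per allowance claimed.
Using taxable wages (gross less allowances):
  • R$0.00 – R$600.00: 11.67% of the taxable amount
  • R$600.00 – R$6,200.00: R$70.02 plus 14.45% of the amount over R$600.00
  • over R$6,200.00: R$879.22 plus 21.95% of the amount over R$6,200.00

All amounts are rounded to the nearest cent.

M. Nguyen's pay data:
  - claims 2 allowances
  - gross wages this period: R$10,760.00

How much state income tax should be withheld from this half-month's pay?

R$1,774.78

State Income Tax: taxable = R$10,760.00 − 2×R$240.00 = R$10,280.00
  R$879.22 + 21.95% × (R$10,280.00 − R$6,200.00) = R$879.22 + 21.95% × R$4,080.00 = R$1,774.78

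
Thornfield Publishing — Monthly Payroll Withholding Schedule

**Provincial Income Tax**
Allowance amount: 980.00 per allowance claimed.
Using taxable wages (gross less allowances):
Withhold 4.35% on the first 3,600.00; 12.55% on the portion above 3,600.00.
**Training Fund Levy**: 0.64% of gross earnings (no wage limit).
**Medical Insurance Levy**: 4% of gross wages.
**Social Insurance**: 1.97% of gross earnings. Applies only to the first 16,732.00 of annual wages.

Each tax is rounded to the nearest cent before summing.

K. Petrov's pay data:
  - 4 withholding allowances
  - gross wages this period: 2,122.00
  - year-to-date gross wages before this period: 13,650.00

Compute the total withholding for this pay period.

Provincial Income Tax: taxable = 2,122.00 − 4×980.00 = -1,798.00
  Taxable ≤ 0 → 0.00
Training Fund Levy: 0.64% × 2,122.00 = 13.58
Medical Insurance Levy: 4% × 2,122.00 = 84.88
Social Insurance: 1.97% × 2,122.00 = 41.80
Total: 0.00 + 13.58 + 84.88 + 41.80 = 140.26

140.26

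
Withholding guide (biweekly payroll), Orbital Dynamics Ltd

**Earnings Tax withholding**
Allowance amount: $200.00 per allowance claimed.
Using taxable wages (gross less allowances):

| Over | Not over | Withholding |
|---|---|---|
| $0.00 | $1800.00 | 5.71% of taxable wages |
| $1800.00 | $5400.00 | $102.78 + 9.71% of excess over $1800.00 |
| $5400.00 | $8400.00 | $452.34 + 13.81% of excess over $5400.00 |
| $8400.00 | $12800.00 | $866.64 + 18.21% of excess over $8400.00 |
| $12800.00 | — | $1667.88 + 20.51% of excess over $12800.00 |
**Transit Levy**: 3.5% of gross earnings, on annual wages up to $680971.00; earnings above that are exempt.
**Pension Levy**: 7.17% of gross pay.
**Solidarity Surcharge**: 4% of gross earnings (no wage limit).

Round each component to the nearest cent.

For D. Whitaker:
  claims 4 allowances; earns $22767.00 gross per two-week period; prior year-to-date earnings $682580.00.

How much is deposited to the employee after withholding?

Earnings Tax: taxable = $22767.00 − 4×$200.00 = $21967.00
  $1667.88 + 20.51% × ($21967.00 − $12800.00) = $1667.88 + 20.51% × $9167.00 = $3548.03
Transit Levy: YTD $682580.00 ≥ cap $680971.00 → $0.00
Pension Levy: 7.17% × $22767.00 = $1632.39
Solidarity Surcharge: 4% × $22767.00 = $910.68
Total withheld: $3548.03 + $0.00 + $1632.39 + $910.68 = $6091.10
Net pay: $22767.00 − $6091.10 = $16675.90

$16675.90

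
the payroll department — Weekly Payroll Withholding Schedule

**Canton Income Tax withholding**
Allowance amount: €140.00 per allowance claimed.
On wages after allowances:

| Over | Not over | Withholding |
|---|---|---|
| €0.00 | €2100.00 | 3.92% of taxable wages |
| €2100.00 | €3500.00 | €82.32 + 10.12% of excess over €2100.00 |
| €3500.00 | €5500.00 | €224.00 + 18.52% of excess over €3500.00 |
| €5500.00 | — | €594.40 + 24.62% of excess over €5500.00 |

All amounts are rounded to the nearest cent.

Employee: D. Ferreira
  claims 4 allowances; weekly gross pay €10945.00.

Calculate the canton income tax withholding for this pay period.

Canton Income Tax: taxable = €10945.00 − 4×€140.00 = €10385.00
  €594.40 + 24.62% × (€10385.00 − €5500.00) = €594.40 + 24.62% × €4885.00 = €1797.09

€1797.09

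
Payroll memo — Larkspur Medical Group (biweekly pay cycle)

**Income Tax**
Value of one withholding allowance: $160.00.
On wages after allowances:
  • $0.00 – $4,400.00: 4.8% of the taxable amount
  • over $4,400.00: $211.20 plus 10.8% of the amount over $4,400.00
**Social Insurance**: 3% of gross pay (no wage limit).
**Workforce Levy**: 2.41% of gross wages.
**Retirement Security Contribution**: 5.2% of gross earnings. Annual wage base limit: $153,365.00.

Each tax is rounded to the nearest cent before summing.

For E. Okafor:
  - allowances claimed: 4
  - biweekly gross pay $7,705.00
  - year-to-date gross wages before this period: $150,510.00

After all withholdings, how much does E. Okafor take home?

$6,640.68

Income Tax: taxable = $7,705.00 − 4×$160.00 = $7,065.00
  $211.20 + 10.8% × ($7,065.00 − $4,400.00) = $211.20 + 10.8% × $2,665.00 = $499.02
Social Insurance: 3% × $7,705.00 = $231.15
Workforce Levy: 2.41% × $7,705.00 = $185.69
Retirement Security Contribution: cap $153,365.00 − YTD $150,510.00 = $2,855.00 subject; 5.2% × $2,855.00 = $148.46
Total withheld: $499.02 + $231.15 + $185.69 + $148.46 = $1,064.32
Net pay: $7,705.00 − $1,064.32 = $6,640.68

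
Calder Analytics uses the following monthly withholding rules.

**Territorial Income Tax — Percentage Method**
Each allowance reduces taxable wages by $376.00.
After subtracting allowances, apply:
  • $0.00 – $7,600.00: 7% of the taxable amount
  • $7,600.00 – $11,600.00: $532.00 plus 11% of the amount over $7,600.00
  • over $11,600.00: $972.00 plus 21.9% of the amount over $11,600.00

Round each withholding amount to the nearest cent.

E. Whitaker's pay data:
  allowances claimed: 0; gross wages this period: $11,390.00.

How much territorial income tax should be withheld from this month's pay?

$948.90

Territorial Income Tax: taxable = $11,390.00
  $532.00 + 11% × ($11,390.00 − $7,600.00) = $532.00 + 11% × $3,790.00 = $948.90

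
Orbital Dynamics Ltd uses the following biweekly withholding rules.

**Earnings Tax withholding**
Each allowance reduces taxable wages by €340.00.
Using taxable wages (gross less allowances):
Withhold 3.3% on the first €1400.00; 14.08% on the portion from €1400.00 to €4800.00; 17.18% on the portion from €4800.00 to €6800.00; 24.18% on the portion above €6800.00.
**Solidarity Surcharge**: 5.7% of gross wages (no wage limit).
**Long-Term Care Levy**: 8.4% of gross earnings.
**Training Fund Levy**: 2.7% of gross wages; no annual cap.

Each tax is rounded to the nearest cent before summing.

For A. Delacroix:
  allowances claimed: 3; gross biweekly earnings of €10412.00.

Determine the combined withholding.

€3244.48

Earnings Tax: taxable = €10412.00 − 3×€340.00 = €9392.00
  €868.52 + 24.18% × (€9392.00 − €6800.00) = €868.52 + 24.18% × €2592.00 = €1495.27
Solidarity Surcharge: 5.7% × €10412.00 = €593.48
Long-Term Care Levy: 8.4% × €10412.00 = €874.61
Training Fund Levy: 2.7% × €10412.00 = €281.12
Total: €1495.27 + €593.48 + €874.61 + €281.12 = €3244.48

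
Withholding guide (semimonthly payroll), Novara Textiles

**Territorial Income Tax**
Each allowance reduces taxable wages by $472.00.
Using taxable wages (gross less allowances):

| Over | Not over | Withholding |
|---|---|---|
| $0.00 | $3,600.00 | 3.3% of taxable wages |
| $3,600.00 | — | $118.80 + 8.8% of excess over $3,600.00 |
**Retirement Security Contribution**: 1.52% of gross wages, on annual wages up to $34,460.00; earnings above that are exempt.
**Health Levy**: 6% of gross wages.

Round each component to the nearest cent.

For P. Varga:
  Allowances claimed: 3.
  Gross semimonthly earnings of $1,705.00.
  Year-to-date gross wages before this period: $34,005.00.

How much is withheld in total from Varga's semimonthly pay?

$118.76

Territorial Income Tax: taxable = $1,705.00 − 3×$472.00 = $289.00
  3.3% × $289.00 = $9.54
Retirement Security Contribution: cap $34,460.00 − YTD $34,005.00 = $455.00 subject; 1.52% × $455.00 = $6.92
Health Levy: 6% × $1,705.00 = $102.30
Total: $9.54 + $6.92 + $102.30 = $118.76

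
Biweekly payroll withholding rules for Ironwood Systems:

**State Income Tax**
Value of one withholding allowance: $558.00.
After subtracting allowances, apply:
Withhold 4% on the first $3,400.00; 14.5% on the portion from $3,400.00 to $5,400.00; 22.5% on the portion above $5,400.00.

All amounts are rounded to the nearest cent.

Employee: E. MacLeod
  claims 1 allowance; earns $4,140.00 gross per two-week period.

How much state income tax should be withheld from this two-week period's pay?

$162.39

State Income Tax: taxable = $4,140.00 − 1×$558.00 = $3,582.00
  $136.00 + 14.5% × ($3,582.00 − $3,400.00) = $136.00 + 14.5% × $182.00 = $162.39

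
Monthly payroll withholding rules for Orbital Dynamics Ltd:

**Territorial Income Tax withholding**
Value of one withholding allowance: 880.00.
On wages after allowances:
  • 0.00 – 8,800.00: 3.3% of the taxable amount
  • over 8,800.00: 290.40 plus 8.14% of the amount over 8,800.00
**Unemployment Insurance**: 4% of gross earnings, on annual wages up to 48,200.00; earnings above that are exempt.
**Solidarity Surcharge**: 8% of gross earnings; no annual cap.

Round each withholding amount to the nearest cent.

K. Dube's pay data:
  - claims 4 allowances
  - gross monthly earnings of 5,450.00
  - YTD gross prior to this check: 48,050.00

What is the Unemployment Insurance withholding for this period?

6.00

Unemployment Insurance: cap 48,200.00 − YTD 48,050.00 = 150.00 subject; 4% × 150.00 = 6.00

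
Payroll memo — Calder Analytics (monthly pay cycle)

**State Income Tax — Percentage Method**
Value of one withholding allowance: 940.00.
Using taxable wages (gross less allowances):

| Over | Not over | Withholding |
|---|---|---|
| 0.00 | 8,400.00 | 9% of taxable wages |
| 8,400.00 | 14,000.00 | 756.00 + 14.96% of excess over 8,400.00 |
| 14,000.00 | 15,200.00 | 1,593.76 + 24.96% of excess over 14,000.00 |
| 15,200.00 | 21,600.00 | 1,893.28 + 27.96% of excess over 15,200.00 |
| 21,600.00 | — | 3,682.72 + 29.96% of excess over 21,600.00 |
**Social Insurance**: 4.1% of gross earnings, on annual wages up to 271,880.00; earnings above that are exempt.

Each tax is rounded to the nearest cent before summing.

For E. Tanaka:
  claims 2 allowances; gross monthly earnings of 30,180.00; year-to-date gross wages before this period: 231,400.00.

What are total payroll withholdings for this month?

6,927.42

State Income Tax: taxable = 30,180.00 − 2×940.00 = 28,300.00
  3,682.72 + 29.96% × (28,300.00 − 21,600.00) = 3,682.72 + 29.96% × 6,700.00 = 5,690.04
Social Insurance: 4.1% × 30,180.00 = 1,237.38
Total: 5,690.04 + 1,237.38 = 6,927.42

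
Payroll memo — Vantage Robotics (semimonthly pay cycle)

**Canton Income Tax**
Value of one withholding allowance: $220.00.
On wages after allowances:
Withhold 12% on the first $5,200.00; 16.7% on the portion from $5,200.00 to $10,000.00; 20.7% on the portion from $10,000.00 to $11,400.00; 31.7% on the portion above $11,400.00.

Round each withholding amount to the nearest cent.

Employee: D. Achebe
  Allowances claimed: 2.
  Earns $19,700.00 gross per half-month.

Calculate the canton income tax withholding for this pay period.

Canton Income Tax: taxable = $19,700.00 − 2×$220.00 = $19,260.00
  $1,715.40 + 31.7% × ($19,260.00 − $11,400.00) = $1,715.40 + 31.7% × $7,860.00 = $4,207.02

$4,207.02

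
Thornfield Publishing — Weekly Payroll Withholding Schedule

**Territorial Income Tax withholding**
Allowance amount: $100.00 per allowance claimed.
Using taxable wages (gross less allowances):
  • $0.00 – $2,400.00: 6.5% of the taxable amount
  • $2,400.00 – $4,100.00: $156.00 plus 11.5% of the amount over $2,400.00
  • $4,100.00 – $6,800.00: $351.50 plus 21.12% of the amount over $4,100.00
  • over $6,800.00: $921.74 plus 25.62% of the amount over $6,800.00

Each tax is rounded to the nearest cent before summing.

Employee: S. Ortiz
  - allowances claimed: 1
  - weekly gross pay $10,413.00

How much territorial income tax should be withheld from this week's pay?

Territorial Income Tax: taxable = $10,413.00 − 1×$100.00 = $10,313.00
  $921.74 + 25.62% × ($10,313.00 − $6,800.00) = $921.74 + 25.62% × $3,513.00 = $1,821.77

$1,821.77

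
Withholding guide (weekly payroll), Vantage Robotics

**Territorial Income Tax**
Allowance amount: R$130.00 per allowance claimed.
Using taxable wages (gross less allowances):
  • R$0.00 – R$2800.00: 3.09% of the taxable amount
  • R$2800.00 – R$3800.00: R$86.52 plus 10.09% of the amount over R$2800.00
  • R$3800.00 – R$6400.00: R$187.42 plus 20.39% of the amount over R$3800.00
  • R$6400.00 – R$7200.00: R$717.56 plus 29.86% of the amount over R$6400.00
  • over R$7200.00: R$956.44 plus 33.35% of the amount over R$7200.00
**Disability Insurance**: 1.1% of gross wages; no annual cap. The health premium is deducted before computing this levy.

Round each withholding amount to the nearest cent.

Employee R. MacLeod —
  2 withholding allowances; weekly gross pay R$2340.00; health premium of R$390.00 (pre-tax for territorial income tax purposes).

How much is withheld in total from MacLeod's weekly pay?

Territorial Income Tax: taxable = R$2340.00 − R$390.00 − 2×R$130.00 = R$1690.00
  3.09% × R$1690.00 = R$52.22
Disability Insurance: 1.1% × R$1950.00 = R$21.45
Total: R$52.22 + R$21.45 = R$73.67

R$73.67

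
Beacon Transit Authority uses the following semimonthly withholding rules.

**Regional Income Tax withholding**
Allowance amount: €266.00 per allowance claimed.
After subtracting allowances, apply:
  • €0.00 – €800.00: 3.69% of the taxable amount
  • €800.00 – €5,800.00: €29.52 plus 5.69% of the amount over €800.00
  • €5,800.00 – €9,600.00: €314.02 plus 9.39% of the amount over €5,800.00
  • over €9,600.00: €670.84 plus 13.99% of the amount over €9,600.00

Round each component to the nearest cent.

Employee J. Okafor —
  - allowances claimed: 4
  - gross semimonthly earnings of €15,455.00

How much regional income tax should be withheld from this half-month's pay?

Regional Income Tax: taxable = €15,455.00 − 4×€266.00 = €14,391.00
  €670.84 + 13.99% × (€14,391.00 − €9,600.00) = €670.84 + 13.99% × €4,791.00 = €1,341.10

€1,341.10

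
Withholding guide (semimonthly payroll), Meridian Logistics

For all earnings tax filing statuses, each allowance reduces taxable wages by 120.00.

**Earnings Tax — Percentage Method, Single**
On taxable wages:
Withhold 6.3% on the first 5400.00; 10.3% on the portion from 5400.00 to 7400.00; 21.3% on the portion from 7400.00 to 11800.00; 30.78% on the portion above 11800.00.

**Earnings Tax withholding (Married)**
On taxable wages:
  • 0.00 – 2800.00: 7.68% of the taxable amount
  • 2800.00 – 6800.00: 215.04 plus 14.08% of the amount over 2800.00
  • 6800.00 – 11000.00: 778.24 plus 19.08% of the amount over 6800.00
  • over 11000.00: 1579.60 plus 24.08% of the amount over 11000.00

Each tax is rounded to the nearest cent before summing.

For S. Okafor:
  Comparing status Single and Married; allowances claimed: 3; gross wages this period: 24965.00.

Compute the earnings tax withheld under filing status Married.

4855.68

Earnings Tax (Married): taxable = 24965.00 − 3×120.00 = 24605.00
  1579.60 + 24.08% × (24605.00 − 11000.00) = 1579.60 + 24.08% × 13605.00 = 4855.68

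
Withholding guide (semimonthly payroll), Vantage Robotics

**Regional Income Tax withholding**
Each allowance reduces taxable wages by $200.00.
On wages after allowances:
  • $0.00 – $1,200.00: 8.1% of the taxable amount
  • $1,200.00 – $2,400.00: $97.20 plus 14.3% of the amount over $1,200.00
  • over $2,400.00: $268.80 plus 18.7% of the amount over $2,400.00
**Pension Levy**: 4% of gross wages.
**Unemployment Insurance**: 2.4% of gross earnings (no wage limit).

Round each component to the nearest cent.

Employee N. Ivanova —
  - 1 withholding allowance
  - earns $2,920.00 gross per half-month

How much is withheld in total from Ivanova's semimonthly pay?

Regional Income Tax: taxable = $2,920.00 − 1×$200.00 = $2,720.00
  $268.80 + 18.7% × ($2,720.00 − $2,400.00) = $268.80 + 18.7% × $320.00 = $328.64
Pension Levy: 4% × $2,920.00 = $116.80
Unemployment Insurance: 2.4% × $2,920.00 = $70.08
Total: $328.64 + $116.80 + $70.08 = $515.52

$515.52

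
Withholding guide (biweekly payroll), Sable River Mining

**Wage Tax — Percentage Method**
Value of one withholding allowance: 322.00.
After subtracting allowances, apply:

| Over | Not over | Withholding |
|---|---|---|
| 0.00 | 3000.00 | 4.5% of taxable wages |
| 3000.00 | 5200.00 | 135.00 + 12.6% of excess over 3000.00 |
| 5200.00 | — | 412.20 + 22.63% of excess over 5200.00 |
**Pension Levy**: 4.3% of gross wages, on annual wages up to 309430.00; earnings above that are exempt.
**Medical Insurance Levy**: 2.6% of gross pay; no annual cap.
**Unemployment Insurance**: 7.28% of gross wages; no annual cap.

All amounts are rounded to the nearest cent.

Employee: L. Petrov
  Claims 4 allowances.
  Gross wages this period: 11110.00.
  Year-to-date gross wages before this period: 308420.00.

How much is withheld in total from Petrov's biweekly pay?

2599.26

Wage Tax: taxable = 11110.00 − 4×322.00 = 9822.00
  412.20 + 22.63% × (9822.00 − 5200.00) = 412.20 + 22.63% × 4622.00 = 1458.16
Pension Levy: cap 309430.00 − YTD 308420.00 = 1010.00 subject; 4.3% × 1010.00 = 43.43
Medical Insurance Levy: 2.6% × 11110.00 = 288.86
Unemployment Insurance: 7.28% × 11110.00 = 808.81
Total: 1458.16 + 43.43 + 288.86 + 808.81 = 2599.26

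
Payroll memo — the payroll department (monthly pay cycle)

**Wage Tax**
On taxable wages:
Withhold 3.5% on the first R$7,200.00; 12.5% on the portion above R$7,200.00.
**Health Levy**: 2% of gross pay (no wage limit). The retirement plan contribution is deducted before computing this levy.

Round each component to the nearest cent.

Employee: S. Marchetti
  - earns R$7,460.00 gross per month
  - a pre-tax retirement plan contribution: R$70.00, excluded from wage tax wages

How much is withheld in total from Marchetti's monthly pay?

Wage Tax: taxable = R$7,460.00 − R$70.00 = R$7,390.00
  R$252.00 + 12.5% × (R$7,390.00 − R$7,200.00) = R$252.00 + 12.5% × R$190.00 = R$275.75
Health Levy: 2% × R$7,390.00 = R$147.80
Total: R$275.75 + R$147.80 = R$423.55

R$423.55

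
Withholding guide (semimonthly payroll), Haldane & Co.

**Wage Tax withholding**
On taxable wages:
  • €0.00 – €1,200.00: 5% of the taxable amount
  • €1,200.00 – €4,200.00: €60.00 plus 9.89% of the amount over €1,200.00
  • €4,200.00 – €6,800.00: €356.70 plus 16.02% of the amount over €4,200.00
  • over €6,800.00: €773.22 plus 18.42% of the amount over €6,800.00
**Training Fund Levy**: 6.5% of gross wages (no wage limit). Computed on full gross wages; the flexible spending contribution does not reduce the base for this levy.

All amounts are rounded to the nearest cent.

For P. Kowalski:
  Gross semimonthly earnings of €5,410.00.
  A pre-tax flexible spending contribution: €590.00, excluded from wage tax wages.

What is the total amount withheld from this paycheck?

€807.67

Wage Tax: taxable = €5,410.00 − €590.00 = €4,820.00
  €356.70 + 16.02% × (€4,820.00 − €4,200.00) = €356.70 + 16.02% × €620.00 = €456.02
Training Fund Levy: 6.5% × €5,410.00 = €351.65
Total: €456.02 + €351.65 = €807.67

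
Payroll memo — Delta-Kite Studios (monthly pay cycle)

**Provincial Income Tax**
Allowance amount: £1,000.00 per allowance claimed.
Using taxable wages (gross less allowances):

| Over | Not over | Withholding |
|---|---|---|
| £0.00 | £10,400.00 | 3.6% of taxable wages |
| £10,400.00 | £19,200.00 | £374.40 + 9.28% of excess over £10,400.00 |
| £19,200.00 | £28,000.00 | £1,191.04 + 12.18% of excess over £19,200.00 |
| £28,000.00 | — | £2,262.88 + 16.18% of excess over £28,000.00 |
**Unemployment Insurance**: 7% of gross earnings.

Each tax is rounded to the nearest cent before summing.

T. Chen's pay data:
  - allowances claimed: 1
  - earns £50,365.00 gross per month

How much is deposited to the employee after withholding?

£41,119.71

Provincial Income Tax: taxable = £50,365.00 − 1×£1,000.00 = £49,365.00
  £2,262.88 + 16.18% × (£49,365.00 − £28,000.00) = £2,262.88 + 16.18% × £21,365.00 = £5,719.74
Unemployment Insurance: 7% × £50,365.00 = £3,525.55
Total withheld: £5,719.74 + £3,525.55 = £9,245.29
Net pay: £50,365.00 − £9,245.29 = £41,119.71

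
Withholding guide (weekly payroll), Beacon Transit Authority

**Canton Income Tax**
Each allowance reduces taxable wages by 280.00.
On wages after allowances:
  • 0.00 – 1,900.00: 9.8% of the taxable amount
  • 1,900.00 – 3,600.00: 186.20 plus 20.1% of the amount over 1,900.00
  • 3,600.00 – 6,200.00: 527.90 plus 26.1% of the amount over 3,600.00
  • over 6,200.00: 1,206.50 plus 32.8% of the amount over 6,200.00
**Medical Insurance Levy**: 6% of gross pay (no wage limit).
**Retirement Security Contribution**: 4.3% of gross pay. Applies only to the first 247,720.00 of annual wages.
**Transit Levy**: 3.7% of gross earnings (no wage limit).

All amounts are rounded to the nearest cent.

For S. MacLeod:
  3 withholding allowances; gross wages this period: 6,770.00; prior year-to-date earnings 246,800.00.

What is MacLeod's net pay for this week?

Canton Income Tax: taxable = 6,770.00 − 3×280.00 = 5,930.00
  527.90 + 26.1% × (5,930.00 − 3,600.00) = 527.90 + 26.1% × 2,330.00 = 1,136.03
Medical Insurance Levy: 6% × 6,770.00 = 406.20
Retirement Security Contribution: cap 247,720.00 − YTD 246,800.00 = 920.00 subject; 4.3% × 920.00 = 39.56
Transit Levy: 3.7% × 6,770.00 = 250.49
Total withheld: 1,136.03 + 406.20 + 39.56 + 250.49 = 1,832.28
Net pay: 6,770.00 − 1,832.28 = 4,937.72

4,937.72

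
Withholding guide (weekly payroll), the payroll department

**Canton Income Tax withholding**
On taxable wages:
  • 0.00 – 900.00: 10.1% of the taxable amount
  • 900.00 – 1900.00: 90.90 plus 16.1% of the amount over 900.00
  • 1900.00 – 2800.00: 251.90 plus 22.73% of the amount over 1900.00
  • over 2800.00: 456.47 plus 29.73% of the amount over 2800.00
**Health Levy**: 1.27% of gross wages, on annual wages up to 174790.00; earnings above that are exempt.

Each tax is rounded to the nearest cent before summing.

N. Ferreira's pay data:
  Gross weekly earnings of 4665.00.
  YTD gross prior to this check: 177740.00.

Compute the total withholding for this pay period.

Canton Income Tax: taxable = 4665.00
  456.47 + 29.73% × (4665.00 − 2800.00) = 456.47 + 29.73% × 1865.00 = 1010.93
Health Levy: YTD 177740.00 ≥ cap 174790.00 → 0.00
Total: 1010.93 + 0.00 = 1010.93

1010.93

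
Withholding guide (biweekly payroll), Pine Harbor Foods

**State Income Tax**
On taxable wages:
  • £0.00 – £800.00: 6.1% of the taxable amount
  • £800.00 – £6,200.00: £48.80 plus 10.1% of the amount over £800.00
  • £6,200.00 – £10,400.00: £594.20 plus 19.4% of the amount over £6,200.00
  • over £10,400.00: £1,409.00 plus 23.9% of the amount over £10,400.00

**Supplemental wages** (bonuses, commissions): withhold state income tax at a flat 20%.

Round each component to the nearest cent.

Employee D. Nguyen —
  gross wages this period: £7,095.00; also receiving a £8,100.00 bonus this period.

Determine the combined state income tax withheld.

State Income Tax: taxable = £7,095.00
  £594.20 + 19.4% × (£7,095.00 − £6,200.00) = £594.20 + 19.4% × £895.00 = £767.83
Supplemental (20% flat on bonus): 20% × £8,100.00 = £1,620.00
Total state income tax: £767.83 + £1,620.00 = £2,387.83

£2,387.83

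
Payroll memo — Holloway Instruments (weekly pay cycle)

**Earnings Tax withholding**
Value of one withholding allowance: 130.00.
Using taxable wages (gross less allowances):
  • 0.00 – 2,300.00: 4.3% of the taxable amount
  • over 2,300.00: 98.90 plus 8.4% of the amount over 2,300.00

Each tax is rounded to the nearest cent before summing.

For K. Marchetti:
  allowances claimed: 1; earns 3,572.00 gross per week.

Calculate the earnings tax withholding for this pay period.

Earnings Tax: taxable = 3,572.00 − 1×130.00 = 3,442.00
  98.90 + 8.4% × (3,442.00 − 2,300.00) = 98.90 + 8.4% × 1,142.00 = 194.83

194.83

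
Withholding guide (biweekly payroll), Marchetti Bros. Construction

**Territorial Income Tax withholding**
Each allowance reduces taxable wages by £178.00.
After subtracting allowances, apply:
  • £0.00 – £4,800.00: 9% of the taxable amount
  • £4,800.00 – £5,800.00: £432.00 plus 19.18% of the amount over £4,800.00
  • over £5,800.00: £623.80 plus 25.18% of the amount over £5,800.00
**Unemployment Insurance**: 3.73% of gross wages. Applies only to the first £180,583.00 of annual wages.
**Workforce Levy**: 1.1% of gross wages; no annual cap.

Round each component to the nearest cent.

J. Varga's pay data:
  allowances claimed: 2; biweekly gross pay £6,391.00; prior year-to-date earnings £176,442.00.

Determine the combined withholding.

Territorial Income Tax: taxable = £6,391.00 − 2×£178.00 = £6,035.00
  £623.80 + 25.18% × (£6,035.00 − £5,800.00) = £623.80 + 25.18% × £235.00 = £682.97
Unemployment Insurance: cap £180,583.00 − YTD £176,442.00 = £4,141.00 subject; 3.73% × £4,141.00 = £154.46
Workforce Levy: 1.1% × £6,391.00 = £70.30
Total: £682.97 + £154.46 + £70.30 = £907.73

£907.73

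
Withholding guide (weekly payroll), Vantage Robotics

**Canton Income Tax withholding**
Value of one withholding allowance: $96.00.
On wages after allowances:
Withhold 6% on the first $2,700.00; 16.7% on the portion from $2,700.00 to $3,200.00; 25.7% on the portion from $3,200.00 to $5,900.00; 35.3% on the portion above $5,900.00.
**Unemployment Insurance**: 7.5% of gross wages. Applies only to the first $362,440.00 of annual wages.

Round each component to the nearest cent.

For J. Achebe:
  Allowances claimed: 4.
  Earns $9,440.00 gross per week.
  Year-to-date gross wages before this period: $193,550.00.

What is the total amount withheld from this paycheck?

Canton Income Tax: taxable = $9,440.00 − 4×$96.00 = $9,056.00
  $939.40 + 35.3% × ($9,056.00 − $5,900.00) = $939.40 + 35.3% × $3,156.00 = $2,053.47
Unemployment Insurance: 7.5% × $9,440.00 = $708.00
Total: $2,053.47 + $708.00 = $2,761.47

$2,761.47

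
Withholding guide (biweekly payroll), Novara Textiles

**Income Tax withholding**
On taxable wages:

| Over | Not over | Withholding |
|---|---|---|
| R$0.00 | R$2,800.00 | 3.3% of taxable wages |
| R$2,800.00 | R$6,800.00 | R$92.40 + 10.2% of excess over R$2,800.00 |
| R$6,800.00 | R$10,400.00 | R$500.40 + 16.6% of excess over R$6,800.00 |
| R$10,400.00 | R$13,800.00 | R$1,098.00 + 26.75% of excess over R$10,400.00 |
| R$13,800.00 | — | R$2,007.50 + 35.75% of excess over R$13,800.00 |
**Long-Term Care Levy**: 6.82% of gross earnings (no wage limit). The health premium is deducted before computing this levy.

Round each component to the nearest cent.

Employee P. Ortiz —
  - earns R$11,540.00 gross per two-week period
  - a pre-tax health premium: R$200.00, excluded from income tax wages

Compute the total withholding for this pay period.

Income Tax: taxable = R$11,540.00 − R$200.00 = R$11,340.00
  R$1,098.00 + 26.75% × (R$11,340.00 − R$10,400.00) = R$1,098.00 + 26.75% × R$940.00 = R$1,349.45
Long-Term Care Levy: 6.82% × R$11,340.00 = R$773.39
Total: R$1,349.45 + R$773.39 = R$2,122.84

R$2,122.84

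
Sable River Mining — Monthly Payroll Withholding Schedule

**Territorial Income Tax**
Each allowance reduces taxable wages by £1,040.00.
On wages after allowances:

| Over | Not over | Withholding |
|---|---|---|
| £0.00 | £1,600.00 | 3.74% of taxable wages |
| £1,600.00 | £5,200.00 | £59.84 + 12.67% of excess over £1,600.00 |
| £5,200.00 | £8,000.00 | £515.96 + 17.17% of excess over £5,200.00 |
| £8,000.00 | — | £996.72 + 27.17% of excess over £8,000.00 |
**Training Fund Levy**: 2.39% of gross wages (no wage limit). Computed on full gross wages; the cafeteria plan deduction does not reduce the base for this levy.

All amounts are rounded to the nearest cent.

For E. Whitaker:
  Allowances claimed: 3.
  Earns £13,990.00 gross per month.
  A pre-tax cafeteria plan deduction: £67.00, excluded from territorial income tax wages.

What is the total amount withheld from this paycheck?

Territorial Income Tax: taxable = £13,990.00 − £67.00 − 3×£1,040.00 = £10,803.00
  £996.72 + 27.17% × (£10,803.00 − £8,000.00) = £996.72 + 27.17% × £2,803.00 = £1,758.30
Training Fund Levy: 2.39% × £13,990.00 = £334.36
Total: £1,758.30 + £334.36 = £2,092.66

£2,092.66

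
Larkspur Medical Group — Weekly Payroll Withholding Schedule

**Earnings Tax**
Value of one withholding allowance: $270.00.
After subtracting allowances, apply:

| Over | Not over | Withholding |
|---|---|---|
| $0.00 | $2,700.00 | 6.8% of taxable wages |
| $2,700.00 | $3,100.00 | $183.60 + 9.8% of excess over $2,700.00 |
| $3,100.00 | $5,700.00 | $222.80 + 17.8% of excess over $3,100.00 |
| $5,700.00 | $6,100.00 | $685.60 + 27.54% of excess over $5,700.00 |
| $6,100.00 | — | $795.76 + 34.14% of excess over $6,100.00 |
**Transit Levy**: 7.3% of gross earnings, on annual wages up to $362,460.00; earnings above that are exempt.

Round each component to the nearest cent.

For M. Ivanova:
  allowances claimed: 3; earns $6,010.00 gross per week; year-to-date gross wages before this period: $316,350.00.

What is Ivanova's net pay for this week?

$4,974.67

Earnings Tax: taxable = $6,010.00 − 3×$270.00 = $5,200.00
  $222.80 + 17.8% × ($5,200.00 − $3,100.00) = $222.80 + 17.8% × $2,100.00 = $596.60
Transit Levy: 7.3% × $6,010.00 = $438.73
Total withheld: $596.60 + $438.73 = $1,035.33
Net pay: $6,010.00 − $1,035.33 = $4,974.67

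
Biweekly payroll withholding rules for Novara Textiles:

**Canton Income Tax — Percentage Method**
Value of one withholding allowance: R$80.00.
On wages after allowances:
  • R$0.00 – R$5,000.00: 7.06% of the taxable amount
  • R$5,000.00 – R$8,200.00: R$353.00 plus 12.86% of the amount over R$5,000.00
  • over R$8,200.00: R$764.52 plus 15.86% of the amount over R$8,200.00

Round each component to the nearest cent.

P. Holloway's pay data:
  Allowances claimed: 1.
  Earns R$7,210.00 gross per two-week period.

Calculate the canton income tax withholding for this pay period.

R$626.92

Canton Income Tax: taxable = R$7,210.00 − 1×R$80.00 = R$7,130.00
  R$353.00 + 12.86% × (R$7,130.00 − R$5,000.00) = R$353.00 + 12.86% × R$2,130.00 = R$626.92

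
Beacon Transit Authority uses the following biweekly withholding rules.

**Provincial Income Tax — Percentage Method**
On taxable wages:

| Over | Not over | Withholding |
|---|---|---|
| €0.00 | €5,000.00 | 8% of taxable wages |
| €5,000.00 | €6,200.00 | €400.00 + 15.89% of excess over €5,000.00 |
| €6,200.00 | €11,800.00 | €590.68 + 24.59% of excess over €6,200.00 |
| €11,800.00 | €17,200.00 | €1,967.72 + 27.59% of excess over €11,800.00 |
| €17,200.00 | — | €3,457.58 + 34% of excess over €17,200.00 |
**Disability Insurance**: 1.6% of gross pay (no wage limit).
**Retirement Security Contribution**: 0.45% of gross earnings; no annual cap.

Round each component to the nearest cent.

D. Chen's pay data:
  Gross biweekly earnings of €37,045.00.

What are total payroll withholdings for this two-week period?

Provincial Income Tax: taxable = €37,045.00
  €3,457.58 + 34% × (€37,045.00 − €17,200.00) = €3,457.58 + 34% × €19,845.00 = €10,204.88
Disability Insurance: 1.6% × €37,045.00 = €592.72
Retirement Security Contribution: 0.45% × €37,045.00 = €166.70
Total: €10,204.88 + €592.72 + €166.70 = €10,964.30

€10,964.30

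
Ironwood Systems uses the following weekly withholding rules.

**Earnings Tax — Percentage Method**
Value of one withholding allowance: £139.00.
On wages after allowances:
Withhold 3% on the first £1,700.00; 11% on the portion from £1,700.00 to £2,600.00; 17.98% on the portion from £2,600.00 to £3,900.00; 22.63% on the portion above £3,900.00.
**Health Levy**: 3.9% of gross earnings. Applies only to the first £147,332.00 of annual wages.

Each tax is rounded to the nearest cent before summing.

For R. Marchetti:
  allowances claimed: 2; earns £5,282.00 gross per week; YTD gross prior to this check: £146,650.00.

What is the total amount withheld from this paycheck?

£660.18

Earnings Tax: taxable = £5,282.00 − 2×£139.00 = £5,004.00
  £383.74 + 22.63% × (£5,004.00 − £3,900.00) = £383.74 + 22.63% × £1,104.00 = £633.58
Health Levy: cap £147,332.00 − YTD £146,650.00 = £682.00 subject; 3.9% × £682.00 = £26.60
Total: £633.58 + £26.60 = £660.18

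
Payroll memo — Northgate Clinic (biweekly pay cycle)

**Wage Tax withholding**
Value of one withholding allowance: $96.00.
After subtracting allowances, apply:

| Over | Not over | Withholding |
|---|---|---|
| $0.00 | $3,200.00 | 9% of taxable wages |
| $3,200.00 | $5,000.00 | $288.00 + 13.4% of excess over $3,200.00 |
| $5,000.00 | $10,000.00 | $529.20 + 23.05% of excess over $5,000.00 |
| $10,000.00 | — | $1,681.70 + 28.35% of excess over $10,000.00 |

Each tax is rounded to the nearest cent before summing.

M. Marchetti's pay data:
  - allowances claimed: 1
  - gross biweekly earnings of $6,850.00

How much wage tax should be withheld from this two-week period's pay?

Wage Tax: taxable = $6,850.00 − 1×$96.00 = $6,754.00
  $529.20 + 23.05% × ($6,754.00 − $5,000.00) = $529.20 + 23.05% × $1,754.00 = $933.50

$933.50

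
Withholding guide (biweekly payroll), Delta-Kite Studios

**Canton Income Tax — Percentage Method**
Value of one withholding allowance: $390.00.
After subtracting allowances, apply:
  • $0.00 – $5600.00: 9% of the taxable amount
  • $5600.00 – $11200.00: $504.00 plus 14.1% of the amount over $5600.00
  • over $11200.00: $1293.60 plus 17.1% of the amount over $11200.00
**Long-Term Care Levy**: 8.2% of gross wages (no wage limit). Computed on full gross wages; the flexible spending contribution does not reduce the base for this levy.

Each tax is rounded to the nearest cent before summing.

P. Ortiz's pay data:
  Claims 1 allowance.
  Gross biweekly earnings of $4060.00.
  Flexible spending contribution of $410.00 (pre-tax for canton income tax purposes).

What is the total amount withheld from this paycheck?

$626.32

Canton Income Tax: taxable = $4060.00 − $410.00 − 1×$390.00 = $3260.00
  9% × $3260.00 = $293.40
Long-Term Care Levy: 8.2% × $4060.00 = $332.92
Total: $293.40 + $332.92 = $626.32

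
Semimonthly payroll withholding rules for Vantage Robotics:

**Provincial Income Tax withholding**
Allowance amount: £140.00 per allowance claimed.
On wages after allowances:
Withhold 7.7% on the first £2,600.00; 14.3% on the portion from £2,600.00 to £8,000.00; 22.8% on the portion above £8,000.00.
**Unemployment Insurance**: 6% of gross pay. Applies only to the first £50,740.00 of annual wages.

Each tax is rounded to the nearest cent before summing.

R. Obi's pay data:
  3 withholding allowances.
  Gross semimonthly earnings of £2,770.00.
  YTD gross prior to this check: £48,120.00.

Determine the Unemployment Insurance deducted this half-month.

Unemployment Insurance: cap £50,740.00 − YTD £48,120.00 = £2,620.00 subject; 6% × £2,620.00 = £157.20

£157.20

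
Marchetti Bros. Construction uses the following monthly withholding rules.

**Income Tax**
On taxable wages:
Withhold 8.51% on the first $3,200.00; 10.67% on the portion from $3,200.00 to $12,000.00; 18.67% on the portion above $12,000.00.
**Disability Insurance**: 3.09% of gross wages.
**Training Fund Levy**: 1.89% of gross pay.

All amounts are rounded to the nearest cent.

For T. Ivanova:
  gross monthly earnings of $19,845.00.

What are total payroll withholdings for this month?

$3,664.22

Income Tax: taxable = $19,845.00
  $1,211.28 + 18.67% × ($19,845.00 − $12,000.00) = $1,211.28 + 18.67% × $7,845.00 = $2,675.94
Disability Insurance: 3.09% × $19,845.00 = $613.21
Training Fund Levy: 1.89% × $19,845.00 = $375.07
Total: $2,675.94 + $613.21 + $375.07 = $3,664.22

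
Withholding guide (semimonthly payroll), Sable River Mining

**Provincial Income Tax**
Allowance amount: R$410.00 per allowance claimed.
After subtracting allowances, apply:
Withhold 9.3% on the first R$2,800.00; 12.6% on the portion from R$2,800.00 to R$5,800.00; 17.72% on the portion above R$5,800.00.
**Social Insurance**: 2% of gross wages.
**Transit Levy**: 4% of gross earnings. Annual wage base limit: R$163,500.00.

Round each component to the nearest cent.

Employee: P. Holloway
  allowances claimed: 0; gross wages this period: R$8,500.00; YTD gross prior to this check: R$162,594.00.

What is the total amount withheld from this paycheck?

R$1,323.08

Provincial Income Tax: taxable = R$8,500.00
  R$638.40 + 17.72% × (R$8,500.00 − R$5,800.00) = R$638.40 + 17.72% × R$2,700.00 = R$1,116.84
Social Insurance: 2% × R$8,500.00 = R$170.00
Transit Levy: cap R$163,500.00 − YTD R$162,594.00 = R$906.00 subject; 4% × R$906.00 = R$36.24
Total: R$1,116.84 + R$170.00 + R$36.24 = R$1,323.08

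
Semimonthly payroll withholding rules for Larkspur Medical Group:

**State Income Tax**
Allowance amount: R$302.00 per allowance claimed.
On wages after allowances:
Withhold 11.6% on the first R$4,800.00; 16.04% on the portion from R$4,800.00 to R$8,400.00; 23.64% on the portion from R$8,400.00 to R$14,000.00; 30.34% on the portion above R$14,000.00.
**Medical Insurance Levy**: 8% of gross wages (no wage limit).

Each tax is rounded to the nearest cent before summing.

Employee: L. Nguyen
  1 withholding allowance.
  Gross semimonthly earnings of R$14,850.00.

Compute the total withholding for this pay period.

R$3,812.34

State Income Tax: taxable = R$14,850.00 − 1×R$302.00 = R$14,548.00
  R$2,458.08 + 30.34% × (R$14,548.00 − R$14,000.00) = R$2,458.08 + 30.34% × R$548.00 = R$2,624.34
Medical Insurance Levy: 8% × R$14,850.00 = R$1,188.00
Total: R$2,624.34 + R$1,188.00 = R$3,812.34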